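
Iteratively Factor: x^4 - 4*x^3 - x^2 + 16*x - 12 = (x - 3)*(x^3 - x^2 - 4*x + 4) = (x - 3)*(x + 2)*(x^2 - 3*x + 2) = (x - 3)*(x - 2)*(x + 2)*(x - 1)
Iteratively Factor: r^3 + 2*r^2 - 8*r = (r)*(r^2 + 2*r - 8) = r*(r - 2)*(r + 4)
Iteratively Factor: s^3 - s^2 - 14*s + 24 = (s - 3)*(s^2 + 2*s - 8) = (s - 3)*(s + 4)*(s - 2)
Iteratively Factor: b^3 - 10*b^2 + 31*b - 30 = (b - 2)*(b^2 - 8*b + 15) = (b - 5)*(b - 2)*(b - 3)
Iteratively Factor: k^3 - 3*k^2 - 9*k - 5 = (k + 1)*(k^2 - 4*k - 5) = (k - 5)*(k + 1)*(k + 1)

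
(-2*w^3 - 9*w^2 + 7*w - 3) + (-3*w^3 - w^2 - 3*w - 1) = -5*w^3 - 10*w^2 + 4*w - 4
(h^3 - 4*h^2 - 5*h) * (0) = 0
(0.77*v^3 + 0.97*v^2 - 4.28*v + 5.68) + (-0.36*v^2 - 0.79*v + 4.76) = 0.77*v^3 + 0.61*v^2 - 5.07*v + 10.44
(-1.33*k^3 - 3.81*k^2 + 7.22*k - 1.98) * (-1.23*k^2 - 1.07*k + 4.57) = 1.6359*k^5 + 6.1094*k^4 - 10.882*k^3 - 22.7017*k^2 + 35.114*k - 9.0486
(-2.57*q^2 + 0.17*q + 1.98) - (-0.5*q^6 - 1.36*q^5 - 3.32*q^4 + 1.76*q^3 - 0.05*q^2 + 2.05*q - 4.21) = 0.5*q^6 + 1.36*q^5 + 3.32*q^4 - 1.76*q^3 - 2.52*q^2 - 1.88*q + 6.19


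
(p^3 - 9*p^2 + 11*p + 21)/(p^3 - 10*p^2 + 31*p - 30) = (p^2 - 6*p - 7)/(p^2 - 7*p + 10)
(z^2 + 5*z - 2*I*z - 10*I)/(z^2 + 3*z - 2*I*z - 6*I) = (z + 5)/(z + 3)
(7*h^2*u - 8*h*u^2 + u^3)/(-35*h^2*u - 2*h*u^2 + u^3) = (-h + u)/(5*h + u)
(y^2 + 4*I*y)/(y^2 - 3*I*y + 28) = y/(y - 7*I)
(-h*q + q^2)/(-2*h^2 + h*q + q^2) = q/(2*h + q)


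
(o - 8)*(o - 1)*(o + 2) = o^3 - 7*o^2 - 10*o + 16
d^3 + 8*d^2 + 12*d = d*(d + 2)*(d + 6)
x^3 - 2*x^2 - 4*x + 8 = (x - 2)^2*(x + 2)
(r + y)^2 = r^2 + 2*r*y + y^2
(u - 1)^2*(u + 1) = u^3 - u^2 - u + 1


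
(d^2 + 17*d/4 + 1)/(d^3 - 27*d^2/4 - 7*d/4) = (d + 4)/(d*(d - 7))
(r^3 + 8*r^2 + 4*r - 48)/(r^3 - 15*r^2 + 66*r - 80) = (r^2 + 10*r + 24)/(r^2 - 13*r + 40)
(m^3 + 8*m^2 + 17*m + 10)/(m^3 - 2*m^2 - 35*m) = (m^2 + 3*m + 2)/(m*(m - 7))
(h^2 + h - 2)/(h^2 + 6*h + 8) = (h - 1)/(h + 4)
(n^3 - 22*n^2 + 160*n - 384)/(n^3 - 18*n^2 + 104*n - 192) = (n - 8)/(n - 4)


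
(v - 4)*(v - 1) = v^2 - 5*v + 4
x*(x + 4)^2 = x^3 + 8*x^2 + 16*x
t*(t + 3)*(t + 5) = t^3 + 8*t^2 + 15*t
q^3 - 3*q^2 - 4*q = q*(q - 4)*(q + 1)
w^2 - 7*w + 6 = (w - 6)*(w - 1)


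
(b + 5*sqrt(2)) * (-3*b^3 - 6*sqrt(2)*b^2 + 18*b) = -3*b^4 - 21*sqrt(2)*b^3 - 42*b^2 + 90*sqrt(2)*b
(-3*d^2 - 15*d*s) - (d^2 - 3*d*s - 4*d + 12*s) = -4*d^2 - 12*d*s + 4*d - 12*s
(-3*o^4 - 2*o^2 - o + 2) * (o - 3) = -3*o^5 + 9*o^4 - 2*o^3 + 5*o^2 + 5*o - 6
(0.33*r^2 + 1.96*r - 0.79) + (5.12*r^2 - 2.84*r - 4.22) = 5.45*r^2 - 0.88*r - 5.01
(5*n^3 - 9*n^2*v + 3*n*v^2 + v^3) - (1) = 5*n^3 - 9*n^2*v + 3*n*v^2 + v^3 - 1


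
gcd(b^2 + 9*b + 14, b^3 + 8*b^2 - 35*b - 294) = b + 7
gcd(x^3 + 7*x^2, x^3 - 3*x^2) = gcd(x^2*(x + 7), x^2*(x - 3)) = x^2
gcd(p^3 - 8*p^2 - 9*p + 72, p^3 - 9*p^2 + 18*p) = p - 3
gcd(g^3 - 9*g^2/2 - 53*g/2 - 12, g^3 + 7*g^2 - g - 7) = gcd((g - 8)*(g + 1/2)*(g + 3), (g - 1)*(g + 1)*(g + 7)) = 1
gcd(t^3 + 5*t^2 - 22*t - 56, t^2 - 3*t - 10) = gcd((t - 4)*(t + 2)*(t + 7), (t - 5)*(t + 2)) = t + 2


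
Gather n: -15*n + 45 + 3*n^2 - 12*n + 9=3*n^2 - 27*n + 54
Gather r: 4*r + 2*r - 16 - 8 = 6*r - 24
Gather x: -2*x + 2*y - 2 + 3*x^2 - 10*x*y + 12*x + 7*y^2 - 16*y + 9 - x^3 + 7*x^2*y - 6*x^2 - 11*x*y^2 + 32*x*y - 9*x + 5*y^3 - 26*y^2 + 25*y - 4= -x^3 + x^2*(7*y - 3) + x*(-11*y^2 + 22*y + 1) + 5*y^3 - 19*y^2 + 11*y + 3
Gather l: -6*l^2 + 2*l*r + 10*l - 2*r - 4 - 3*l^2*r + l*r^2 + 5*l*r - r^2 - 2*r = l^2*(-3*r - 6) + l*(r^2 + 7*r + 10) - r^2 - 4*r - 4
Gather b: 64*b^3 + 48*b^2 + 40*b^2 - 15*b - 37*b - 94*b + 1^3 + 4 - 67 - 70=64*b^3 + 88*b^2 - 146*b - 132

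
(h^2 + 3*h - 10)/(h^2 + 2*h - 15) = (h - 2)/(h - 3)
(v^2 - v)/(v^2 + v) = (v - 1)/(v + 1)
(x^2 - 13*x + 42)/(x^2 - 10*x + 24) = (x - 7)/(x - 4)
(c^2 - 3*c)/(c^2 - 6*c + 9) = c/(c - 3)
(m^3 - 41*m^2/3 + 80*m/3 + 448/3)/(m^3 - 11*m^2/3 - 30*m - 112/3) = (m - 8)/(m + 2)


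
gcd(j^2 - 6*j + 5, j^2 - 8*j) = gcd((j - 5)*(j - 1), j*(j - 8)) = 1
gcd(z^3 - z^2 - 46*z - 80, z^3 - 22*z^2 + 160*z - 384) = z - 8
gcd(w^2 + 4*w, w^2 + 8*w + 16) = w + 4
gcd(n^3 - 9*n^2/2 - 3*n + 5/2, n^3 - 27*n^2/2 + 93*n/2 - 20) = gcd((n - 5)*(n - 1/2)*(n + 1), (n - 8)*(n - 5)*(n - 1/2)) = n^2 - 11*n/2 + 5/2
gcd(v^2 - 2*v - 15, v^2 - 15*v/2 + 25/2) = v - 5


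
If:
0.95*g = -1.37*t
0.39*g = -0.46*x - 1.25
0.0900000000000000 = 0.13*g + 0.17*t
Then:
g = 7.43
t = -5.15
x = -9.01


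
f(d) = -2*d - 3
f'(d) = -2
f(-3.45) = 3.90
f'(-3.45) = -2.00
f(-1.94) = 0.88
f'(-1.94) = -2.00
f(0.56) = -4.12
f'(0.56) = -2.00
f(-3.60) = 4.20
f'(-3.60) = -2.00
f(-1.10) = -0.80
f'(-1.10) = -2.00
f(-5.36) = 7.72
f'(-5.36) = -2.00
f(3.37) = -9.74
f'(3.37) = -2.00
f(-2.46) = 1.92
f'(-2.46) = -2.00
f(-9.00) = 15.00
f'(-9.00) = -2.00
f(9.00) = -21.00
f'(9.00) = -2.00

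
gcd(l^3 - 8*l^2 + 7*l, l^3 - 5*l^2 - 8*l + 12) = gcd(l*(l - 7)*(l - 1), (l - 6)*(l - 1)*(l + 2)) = l - 1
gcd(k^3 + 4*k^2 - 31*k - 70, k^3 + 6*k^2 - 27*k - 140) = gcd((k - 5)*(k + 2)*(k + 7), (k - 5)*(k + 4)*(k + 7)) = k^2 + 2*k - 35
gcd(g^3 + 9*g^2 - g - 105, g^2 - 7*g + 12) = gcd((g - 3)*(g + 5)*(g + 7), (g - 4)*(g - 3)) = g - 3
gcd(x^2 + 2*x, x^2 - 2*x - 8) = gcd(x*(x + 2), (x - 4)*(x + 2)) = x + 2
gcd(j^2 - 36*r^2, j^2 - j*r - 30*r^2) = -j + 6*r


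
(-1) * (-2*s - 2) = 2*s + 2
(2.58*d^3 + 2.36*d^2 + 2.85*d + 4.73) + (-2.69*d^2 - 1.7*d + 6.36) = 2.58*d^3 - 0.33*d^2 + 1.15*d + 11.09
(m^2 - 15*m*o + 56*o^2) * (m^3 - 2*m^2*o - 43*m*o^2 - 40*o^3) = m^5 - 17*m^4*o + 43*m^3*o^2 + 493*m^2*o^3 - 1808*m*o^4 - 2240*o^5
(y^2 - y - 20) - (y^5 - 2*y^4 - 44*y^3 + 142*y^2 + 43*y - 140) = -y^5 + 2*y^4 + 44*y^3 - 141*y^2 - 44*y + 120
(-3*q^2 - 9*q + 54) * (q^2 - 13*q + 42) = -3*q^4 + 30*q^3 + 45*q^2 - 1080*q + 2268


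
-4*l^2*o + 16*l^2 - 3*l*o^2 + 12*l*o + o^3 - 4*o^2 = (-4*l + o)*(l + o)*(o - 4)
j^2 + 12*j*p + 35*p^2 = (j + 5*p)*(j + 7*p)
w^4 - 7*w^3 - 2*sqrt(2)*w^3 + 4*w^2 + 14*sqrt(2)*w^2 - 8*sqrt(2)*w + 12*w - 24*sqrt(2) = (w - 6)*(w - 2)*(w + 1)*(w - 2*sqrt(2))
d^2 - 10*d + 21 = (d - 7)*(d - 3)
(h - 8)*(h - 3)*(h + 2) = h^3 - 9*h^2 + 2*h + 48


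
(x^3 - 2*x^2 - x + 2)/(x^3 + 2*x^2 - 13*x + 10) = (x + 1)/(x + 5)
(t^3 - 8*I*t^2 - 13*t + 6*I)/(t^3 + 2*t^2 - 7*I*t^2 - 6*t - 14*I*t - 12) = (t - I)/(t + 2)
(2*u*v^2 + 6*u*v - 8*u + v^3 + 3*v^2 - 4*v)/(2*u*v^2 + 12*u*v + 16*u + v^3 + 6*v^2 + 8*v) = (v - 1)/(v + 2)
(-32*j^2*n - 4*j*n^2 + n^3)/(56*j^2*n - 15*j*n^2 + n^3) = (-4*j - n)/(7*j - n)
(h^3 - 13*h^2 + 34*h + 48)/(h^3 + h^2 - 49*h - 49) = (h^2 - 14*h + 48)/(h^2 - 49)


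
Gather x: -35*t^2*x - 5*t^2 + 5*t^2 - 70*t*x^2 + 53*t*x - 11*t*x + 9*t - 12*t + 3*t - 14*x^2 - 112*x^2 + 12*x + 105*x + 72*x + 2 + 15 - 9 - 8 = x^2*(-70*t - 126) + x*(-35*t^2 + 42*t + 189)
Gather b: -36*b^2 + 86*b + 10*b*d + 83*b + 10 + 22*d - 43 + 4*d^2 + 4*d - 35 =-36*b^2 + b*(10*d + 169) + 4*d^2 + 26*d - 68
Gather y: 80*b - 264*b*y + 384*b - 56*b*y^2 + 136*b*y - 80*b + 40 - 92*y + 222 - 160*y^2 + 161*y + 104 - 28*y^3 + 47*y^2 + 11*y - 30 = 384*b - 28*y^3 + y^2*(-56*b - 113) + y*(80 - 128*b) + 336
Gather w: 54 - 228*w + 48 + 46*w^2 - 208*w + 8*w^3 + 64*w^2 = 8*w^3 + 110*w^2 - 436*w + 102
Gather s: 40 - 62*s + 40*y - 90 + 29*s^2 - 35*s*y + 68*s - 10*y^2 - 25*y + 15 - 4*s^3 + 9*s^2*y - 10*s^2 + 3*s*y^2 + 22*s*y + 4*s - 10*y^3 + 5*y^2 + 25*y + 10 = -4*s^3 + s^2*(9*y + 19) + s*(3*y^2 - 13*y + 10) - 10*y^3 - 5*y^2 + 40*y - 25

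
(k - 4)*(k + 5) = k^2 + k - 20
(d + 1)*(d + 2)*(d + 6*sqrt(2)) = d^3 + 3*d^2 + 6*sqrt(2)*d^2 + 2*d + 18*sqrt(2)*d + 12*sqrt(2)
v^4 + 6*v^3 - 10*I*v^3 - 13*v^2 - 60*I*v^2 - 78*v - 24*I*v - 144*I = (v + 6)*(v - 8*I)*(v - 3*I)*(v + I)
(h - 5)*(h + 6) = h^2 + h - 30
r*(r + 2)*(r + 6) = r^3 + 8*r^2 + 12*r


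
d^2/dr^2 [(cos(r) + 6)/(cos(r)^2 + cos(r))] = (-(cos(r) + 1)^2*cos(r)^3 + (cos(r) + 1)*(12*cos(r) + 27*cos(2*r) + 4*cos(3*r) - 1)*cos(r)/2 + 2*(cos(r) + 6)*(2*cos(r) + 1)^2*sin(r)^2)/((cos(r) + 1)^3*cos(r)^3)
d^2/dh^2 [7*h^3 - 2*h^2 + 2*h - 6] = 42*h - 4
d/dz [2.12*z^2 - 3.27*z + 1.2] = 4.24*z - 3.27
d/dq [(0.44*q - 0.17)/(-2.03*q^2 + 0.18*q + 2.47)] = (0.8932*q^2 - 0.6902*q + 1.1174)/(4.1209*q^4 - 0.7308*q^3 - 9.9958*q^2 + 0.8892*q + 6.1009)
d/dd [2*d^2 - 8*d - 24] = 4*d - 8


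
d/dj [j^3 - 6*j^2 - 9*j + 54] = 3*j^2 - 12*j - 9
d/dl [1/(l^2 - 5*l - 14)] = (5 - 2*l)/(-l^2 + 5*l + 14)^2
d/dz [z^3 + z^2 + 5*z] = 3*z^2 + 2*z + 5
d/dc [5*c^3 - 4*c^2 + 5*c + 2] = 15*c^2 - 8*c + 5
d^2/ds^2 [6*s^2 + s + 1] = 12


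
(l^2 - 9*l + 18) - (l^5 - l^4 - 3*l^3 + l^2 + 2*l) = -l^5 + l^4 + 3*l^3 - 11*l + 18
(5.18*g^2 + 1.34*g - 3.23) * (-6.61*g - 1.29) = -34.2398*g^3 - 15.5396*g^2 + 19.6217*g + 4.1667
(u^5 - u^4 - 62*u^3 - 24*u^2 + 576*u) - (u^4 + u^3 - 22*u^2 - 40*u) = u^5 - 2*u^4 - 63*u^3 - 2*u^2 + 616*u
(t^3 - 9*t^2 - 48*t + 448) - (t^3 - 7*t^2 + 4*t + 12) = -2*t^2 - 52*t + 436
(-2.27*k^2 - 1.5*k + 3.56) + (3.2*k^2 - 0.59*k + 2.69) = 0.93*k^2 - 2.09*k + 6.25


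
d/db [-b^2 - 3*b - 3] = -2*b - 3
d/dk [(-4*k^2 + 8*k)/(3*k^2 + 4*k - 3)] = 8*(-5*k^2 + 3*k - 3)/(9*k^4 + 24*k^3 - 2*k^2 - 24*k + 9)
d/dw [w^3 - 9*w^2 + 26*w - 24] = 3*w^2 - 18*w + 26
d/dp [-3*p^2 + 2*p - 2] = 2 - 6*p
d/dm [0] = 0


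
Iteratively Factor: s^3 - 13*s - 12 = (s - 4)*(s^2 + 4*s + 3) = (s - 4)*(s + 3)*(s + 1)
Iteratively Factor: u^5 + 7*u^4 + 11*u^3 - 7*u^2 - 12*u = (u + 4)*(u^4 + 3*u^3 - u^2 - 3*u) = (u + 1)*(u + 4)*(u^3 + 2*u^2 - 3*u) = (u - 1)*(u + 1)*(u + 4)*(u^2 + 3*u) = u*(u - 1)*(u + 1)*(u + 4)*(u + 3)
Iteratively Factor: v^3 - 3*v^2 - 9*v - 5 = (v - 5)*(v^2 + 2*v + 1) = (v - 5)*(v + 1)*(v + 1)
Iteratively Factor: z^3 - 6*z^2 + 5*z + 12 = (z + 1)*(z^2 - 7*z + 12) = (z - 3)*(z + 1)*(z - 4)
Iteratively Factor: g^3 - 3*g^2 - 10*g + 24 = (g + 3)*(g^2 - 6*g + 8) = (g - 4)*(g + 3)*(g - 2)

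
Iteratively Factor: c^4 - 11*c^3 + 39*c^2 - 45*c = (c - 3)*(c^3 - 8*c^2 + 15*c) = (c - 3)^2*(c^2 - 5*c) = c*(c - 3)^2*(c - 5)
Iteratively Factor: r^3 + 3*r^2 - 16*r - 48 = (r + 3)*(r^2 - 16) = (r - 4)*(r + 3)*(r + 4)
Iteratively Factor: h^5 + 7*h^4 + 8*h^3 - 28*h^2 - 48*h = (h - 2)*(h^4 + 9*h^3 + 26*h^2 + 24*h) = h*(h - 2)*(h^3 + 9*h^2 + 26*h + 24) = h*(h - 2)*(h + 3)*(h^2 + 6*h + 8) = h*(h - 2)*(h + 2)*(h + 3)*(h + 4)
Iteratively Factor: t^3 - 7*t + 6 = (t - 1)*(t^2 + t - 6) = (t - 2)*(t - 1)*(t + 3)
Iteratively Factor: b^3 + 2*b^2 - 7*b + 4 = (b - 1)*(b^2 + 3*b - 4) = (b - 1)*(b + 4)*(b - 1)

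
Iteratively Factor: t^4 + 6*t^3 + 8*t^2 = (t)*(t^3 + 6*t^2 + 8*t) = t^2*(t^2 + 6*t + 8) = t^2*(t + 4)*(t + 2)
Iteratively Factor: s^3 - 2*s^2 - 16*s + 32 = (s + 4)*(s^2 - 6*s + 8) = (s - 2)*(s + 4)*(s - 4)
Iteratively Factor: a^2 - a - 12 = (a - 4)*(a + 3)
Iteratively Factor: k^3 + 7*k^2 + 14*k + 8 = (k + 1)*(k^2 + 6*k + 8) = (k + 1)*(k + 2)*(k + 4)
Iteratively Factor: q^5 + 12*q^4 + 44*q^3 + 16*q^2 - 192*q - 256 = (q + 4)*(q^4 + 8*q^3 + 12*q^2 - 32*q - 64) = (q - 2)*(q + 4)*(q^3 + 10*q^2 + 32*q + 32) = (q - 2)*(q + 4)^2*(q^2 + 6*q + 8) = (q - 2)*(q + 4)^3*(q + 2)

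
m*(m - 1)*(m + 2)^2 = m^4 + 3*m^3 - 4*m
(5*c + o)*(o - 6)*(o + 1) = 5*c*o^2 - 25*c*o - 30*c + o^3 - 5*o^2 - 6*o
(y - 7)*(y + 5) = y^2 - 2*y - 35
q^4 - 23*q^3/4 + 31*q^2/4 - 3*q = q*(q - 4)*(q - 1)*(q - 3/4)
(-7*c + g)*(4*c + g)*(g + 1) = -28*c^2*g - 28*c^2 - 3*c*g^2 - 3*c*g + g^3 + g^2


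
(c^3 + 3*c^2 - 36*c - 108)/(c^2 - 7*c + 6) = (c^2 + 9*c + 18)/(c - 1)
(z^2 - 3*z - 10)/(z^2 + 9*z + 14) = (z - 5)/(z + 7)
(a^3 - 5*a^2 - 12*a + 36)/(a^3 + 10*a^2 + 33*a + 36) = (a^2 - 8*a + 12)/(a^2 + 7*a + 12)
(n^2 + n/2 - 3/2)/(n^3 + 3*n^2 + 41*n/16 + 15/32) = 16*(n - 1)/(16*n^2 + 24*n + 5)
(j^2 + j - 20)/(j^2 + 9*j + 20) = (j - 4)/(j + 4)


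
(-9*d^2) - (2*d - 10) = -9*d^2 - 2*d + 10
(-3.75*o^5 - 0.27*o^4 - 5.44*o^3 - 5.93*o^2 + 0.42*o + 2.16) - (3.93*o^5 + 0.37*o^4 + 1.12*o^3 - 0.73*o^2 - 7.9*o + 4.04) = -7.68*o^5 - 0.64*o^4 - 6.56*o^3 - 5.2*o^2 + 8.32*o - 1.88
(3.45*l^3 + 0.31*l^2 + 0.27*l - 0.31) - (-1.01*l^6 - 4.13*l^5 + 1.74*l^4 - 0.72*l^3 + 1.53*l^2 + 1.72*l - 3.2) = 1.01*l^6 + 4.13*l^5 - 1.74*l^4 + 4.17*l^3 - 1.22*l^2 - 1.45*l + 2.89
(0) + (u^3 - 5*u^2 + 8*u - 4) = u^3 - 5*u^2 + 8*u - 4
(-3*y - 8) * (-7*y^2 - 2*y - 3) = 21*y^3 + 62*y^2 + 25*y + 24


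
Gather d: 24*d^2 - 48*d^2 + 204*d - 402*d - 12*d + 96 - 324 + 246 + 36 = -24*d^2 - 210*d + 54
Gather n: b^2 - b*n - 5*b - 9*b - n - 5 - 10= b^2 - 14*b + n*(-b - 1) - 15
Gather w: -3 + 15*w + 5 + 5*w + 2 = 20*w + 4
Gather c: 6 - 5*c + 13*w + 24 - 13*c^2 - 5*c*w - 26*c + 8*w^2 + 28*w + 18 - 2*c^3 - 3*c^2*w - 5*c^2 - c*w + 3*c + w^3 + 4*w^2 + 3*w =-2*c^3 + c^2*(-3*w - 18) + c*(-6*w - 28) + w^3 + 12*w^2 + 44*w + 48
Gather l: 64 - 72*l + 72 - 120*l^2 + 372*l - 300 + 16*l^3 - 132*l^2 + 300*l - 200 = 16*l^3 - 252*l^2 + 600*l - 364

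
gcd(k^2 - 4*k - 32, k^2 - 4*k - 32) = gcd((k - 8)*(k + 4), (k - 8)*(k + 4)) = k^2 - 4*k - 32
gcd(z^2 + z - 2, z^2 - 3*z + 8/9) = 1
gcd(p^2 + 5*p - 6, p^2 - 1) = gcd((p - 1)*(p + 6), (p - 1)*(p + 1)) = p - 1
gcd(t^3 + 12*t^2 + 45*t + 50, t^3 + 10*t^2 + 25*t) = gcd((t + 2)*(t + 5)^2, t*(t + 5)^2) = t^2 + 10*t + 25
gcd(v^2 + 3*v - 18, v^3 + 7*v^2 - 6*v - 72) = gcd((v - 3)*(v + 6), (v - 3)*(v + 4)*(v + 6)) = v^2 + 3*v - 18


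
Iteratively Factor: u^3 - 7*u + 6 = (u - 1)*(u^2 + u - 6) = (u - 2)*(u - 1)*(u + 3)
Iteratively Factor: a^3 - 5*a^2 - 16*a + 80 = (a + 4)*(a^2 - 9*a + 20) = (a - 4)*(a + 4)*(a - 5)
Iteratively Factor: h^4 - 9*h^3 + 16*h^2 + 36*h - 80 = (h - 5)*(h^3 - 4*h^2 - 4*h + 16) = (h - 5)*(h - 2)*(h^2 - 2*h - 8) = (h - 5)*(h - 4)*(h - 2)*(h + 2)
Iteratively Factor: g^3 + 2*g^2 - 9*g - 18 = (g + 2)*(g^2 - 9) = (g + 2)*(g + 3)*(g - 3)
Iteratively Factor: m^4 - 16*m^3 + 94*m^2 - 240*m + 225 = (m - 3)*(m^3 - 13*m^2 + 55*m - 75) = (m - 5)*(m - 3)*(m^2 - 8*m + 15) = (m - 5)*(m - 3)^2*(m - 5)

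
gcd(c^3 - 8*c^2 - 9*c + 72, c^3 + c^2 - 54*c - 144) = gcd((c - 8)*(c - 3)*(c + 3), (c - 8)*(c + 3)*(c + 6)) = c^2 - 5*c - 24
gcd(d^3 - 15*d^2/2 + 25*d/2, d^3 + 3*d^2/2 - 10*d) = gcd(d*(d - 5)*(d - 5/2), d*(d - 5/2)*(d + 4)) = d^2 - 5*d/2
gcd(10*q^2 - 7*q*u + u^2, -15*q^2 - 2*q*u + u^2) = 5*q - u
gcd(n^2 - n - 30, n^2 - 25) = n + 5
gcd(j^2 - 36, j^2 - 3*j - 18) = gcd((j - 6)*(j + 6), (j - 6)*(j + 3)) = j - 6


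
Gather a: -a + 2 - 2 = -a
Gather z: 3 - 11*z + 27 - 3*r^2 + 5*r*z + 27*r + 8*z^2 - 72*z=-3*r^2 + 27*r + 8*z^2 + z*(5*r - 83) + 30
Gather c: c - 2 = c - 2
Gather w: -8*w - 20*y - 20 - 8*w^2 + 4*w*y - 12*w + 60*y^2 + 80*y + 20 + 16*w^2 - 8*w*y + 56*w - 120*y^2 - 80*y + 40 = 8*w^2 + w*(36 - 4*y) - 60*y^2 - 20*y + 40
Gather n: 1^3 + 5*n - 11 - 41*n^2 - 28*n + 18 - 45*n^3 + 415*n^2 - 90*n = -45*n^3 + 374*n^2 - 113*n + 8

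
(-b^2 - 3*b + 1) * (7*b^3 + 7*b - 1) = -7*b^5 - 21*b^4 - 20*b^2 + 10*b - 1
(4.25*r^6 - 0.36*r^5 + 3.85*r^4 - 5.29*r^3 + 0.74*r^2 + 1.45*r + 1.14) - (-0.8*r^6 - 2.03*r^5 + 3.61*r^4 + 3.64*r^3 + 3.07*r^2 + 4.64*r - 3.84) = 5.05*r^6 + 1.67*r^5 + 0.24*r^4 - 8.93*r^3 - 2.33*r^2 - 3.19*r + 4.98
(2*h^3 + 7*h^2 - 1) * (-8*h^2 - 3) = -16*h^5 - 56*h^4 - 6*h^3 - 13*h^2 + 3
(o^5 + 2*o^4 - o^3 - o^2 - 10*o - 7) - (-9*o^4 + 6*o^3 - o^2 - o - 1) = o^5 + 11*o^4 - 7*o^3 - 9*o - 6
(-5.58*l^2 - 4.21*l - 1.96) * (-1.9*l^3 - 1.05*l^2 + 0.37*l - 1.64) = 10.602*l^5 + 13.858*l^4 + 6.0799*l^3 + 9.6515*l^2 + 6.1792*l + 3.2144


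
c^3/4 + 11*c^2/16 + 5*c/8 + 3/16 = (c/4 + 1/4)*(c + 3/4)*(c + 1)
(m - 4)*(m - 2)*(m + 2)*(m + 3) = m^4 - m^3 - 16*m^2 + 4*m + 48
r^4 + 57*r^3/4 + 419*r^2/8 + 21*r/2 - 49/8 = (r - 1/4)*(r + 1/2)*(r + 7)^2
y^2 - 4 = (y - 2)*(y + 2)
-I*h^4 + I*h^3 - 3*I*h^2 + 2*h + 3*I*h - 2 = (h - 1)*(h - 2*I)*(h + I)*(-I*h + 1)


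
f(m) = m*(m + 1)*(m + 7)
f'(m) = m*(m + 1) + m*(m + 7) + (m + 1)*(m + 7) = 3*m^2 + 16*m + 7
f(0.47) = 5.16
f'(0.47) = 15.18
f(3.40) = 155.58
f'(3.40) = 96.08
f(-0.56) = -1.59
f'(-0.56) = -1.02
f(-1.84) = 7.98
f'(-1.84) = -12.28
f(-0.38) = -1.56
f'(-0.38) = 1.35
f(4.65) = 306.07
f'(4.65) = 146.27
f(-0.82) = -0.91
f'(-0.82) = -4.10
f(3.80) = 196.99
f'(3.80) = 111.12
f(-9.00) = -144.00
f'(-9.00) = 106.00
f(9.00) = 1440.00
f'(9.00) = 394.00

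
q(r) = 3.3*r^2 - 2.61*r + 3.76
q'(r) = 6.6*r - 2.61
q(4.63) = 62.42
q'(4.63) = 27.95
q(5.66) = 94.70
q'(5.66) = 34.75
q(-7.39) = 203.27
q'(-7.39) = -51.38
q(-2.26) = 26.51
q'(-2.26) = -17.53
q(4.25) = 52.27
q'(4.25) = 25.44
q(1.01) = 4.49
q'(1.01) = 4.06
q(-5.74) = 127.47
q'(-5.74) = -40.49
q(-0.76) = 7.65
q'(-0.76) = -7.63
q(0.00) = 3.76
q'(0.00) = -2.61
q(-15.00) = 785.41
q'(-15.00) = -101.61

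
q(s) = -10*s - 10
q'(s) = -10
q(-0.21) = -7.90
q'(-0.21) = -10.00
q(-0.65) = -3.50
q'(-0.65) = -10.00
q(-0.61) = -3.90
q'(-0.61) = -10.00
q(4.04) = -50.40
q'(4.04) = -10.00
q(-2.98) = 19.80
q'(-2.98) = -10.00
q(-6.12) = 51.20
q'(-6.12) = -10.00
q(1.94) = -29.40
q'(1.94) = -10.00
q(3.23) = -42.30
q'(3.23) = -10.00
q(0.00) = -10.00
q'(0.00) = -10.00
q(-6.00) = 50.00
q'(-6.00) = -10.00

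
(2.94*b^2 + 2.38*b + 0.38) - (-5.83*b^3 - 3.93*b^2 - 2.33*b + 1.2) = 5.83*b^3 + 6.87*b^2 + 4.71*b - 0.82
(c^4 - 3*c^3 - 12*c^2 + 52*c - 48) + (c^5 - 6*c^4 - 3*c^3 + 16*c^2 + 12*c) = c^5 - 5*c^4 - 6*c^3 + 4*c^2 + 64*c - 48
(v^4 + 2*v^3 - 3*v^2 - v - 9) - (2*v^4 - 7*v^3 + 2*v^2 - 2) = -v^4 + 9*v^3 - 5*v^2 - v - 7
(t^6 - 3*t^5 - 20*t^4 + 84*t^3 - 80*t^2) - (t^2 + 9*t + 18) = t^6 - 3*t^5 - 20*t^4 + 84*t^3 - 81*t^2 - 9*t - 18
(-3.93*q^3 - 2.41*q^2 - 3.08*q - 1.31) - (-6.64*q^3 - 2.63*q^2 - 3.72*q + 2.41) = 2.71*q^3 + 0.22*q^2 + 0.64*q - 3.72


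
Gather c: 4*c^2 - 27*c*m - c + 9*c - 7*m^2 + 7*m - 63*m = 4*c^2 + c*(8 - 27*m) - 7*m^2 - 56*m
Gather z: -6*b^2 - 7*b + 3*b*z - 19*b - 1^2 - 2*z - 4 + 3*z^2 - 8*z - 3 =-6*b^2 - 26*b + 3*z^2 + z*(3*b - 10) - 8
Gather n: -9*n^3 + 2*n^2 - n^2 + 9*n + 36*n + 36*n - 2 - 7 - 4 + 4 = -9*n^3 + n^2 + 81*n - 9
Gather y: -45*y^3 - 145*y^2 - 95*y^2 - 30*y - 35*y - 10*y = -45*y^3 - 240*y^2 - 75*y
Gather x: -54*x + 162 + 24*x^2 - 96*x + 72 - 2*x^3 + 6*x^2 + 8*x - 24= -2*x^3 + 30*x^2 - 142*x + 210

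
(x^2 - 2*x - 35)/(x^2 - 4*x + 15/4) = 4*(x^2 - 2*x - 35)/(4*x^2 - 16*x + 15)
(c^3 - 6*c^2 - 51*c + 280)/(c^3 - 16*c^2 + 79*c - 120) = (c + 7)/(c - 3)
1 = 1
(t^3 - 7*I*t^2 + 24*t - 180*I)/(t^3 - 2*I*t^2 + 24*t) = (t^2 - I*t + 30)/(t*(t + 4*I))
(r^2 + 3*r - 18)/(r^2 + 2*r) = (r^2 + 3*r - 18)/(r*(r + 2))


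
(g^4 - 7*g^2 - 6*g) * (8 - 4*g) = -4*g^5 + 8*g^4 + 28*g^3 - 32*g^2 - 48*g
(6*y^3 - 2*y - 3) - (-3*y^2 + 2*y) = 6*y^3 + 3*y^2 - 4*y - 3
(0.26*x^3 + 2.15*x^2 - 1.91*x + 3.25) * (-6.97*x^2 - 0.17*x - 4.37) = -1.8122*x^5 - 15.0297*x^4 + 11.811*x^3 - 31.7233*x^2 + 7.7942*x - 14.2025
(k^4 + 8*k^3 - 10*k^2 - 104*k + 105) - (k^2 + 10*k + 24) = k^4 + 8*k^3 - 11*k^2 - 114*k + 81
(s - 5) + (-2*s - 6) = -s - 11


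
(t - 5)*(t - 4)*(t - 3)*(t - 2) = t^4 - 14*t^3 + 71*t^2 - 154*t + 120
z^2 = z^2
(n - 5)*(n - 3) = n^2 - 8*n + 15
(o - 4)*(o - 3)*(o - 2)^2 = o^4 - 11*o^3 + 44*o^2 - 76*o + 48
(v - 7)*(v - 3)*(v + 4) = v^3 - 6*v^2 - 19*v + 84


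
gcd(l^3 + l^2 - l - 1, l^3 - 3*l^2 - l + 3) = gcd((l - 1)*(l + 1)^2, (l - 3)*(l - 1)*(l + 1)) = l^2 - 1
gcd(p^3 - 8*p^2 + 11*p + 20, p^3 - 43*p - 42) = p + 1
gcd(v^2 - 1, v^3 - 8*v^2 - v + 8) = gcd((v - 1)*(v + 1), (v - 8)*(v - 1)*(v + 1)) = v^2 - 1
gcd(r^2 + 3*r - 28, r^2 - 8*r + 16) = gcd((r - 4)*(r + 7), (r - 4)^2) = r - 4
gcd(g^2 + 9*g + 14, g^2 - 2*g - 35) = 1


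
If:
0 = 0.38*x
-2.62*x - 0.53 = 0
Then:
No Solution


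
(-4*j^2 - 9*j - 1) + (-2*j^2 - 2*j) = -6*j^2 - 11*j - 1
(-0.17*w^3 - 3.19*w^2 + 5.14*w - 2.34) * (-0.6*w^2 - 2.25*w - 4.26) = 0.102*w^5 + 2.2965*w^4 + 4.8177*w^3 + 3.4284*w^2 - 16.6314*w + 9.9684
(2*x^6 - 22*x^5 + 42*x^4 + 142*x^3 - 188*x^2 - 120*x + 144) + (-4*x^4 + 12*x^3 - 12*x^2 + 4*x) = 2*x^6 - 22*x^5 + 38*x^4 + 154*x^3 - 200*x^2 - 116*x + 144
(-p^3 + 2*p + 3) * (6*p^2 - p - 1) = -6*p^5 + p^4 + 13*p^3 + 16*p^2 - 5*p - 3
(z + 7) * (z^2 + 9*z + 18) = z^3 + 16*z^2 + 81*z + 126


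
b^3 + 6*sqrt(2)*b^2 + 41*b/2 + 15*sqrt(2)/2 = (b + sqrt(2)/2)*(b + 5*sqrt(2)/2)*(b + 3*sqrt(2))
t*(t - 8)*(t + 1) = t^3 - 7*t^2 - 8*t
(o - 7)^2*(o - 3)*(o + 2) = o^4 - 15*o^3 + 57*o^2 + 35*o - 294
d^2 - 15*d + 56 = (d - 8)*(d - 7)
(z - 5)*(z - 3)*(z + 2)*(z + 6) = z^4 - 37*z^2 + 24*z + 180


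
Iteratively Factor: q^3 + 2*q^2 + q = (q + 1)*(q^2 + q) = (q + 1)^2*(q)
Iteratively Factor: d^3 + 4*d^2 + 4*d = (d + 2)*(d^2 + 2*d) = (d + 2)^2*(d)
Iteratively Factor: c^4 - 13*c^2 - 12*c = (c - 4)*(c^3 + 4*c^2 + 3*c) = (c - 4)*(c + 3)*(c^2 + c) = (c - 4)*(c + 1)*(c + 3)*(c)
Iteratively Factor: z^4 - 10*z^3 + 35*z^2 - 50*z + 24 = (z - 2)*(z^3 - 8*z^2 + 19*z - 12) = (z - 2)*(z - 1)*(z^2 - 7*z + 12) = (z - 3)*(z - 2)*(z - 1)*(z - 4)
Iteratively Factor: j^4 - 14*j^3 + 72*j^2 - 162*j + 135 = (j - 5)*(j^3 - 9*j^2 + 27*j - 27) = (j - 5)*(j - 3)*(j^2 - 6*j + 9) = (j - 5)*(j - 3)^2*(j - 3)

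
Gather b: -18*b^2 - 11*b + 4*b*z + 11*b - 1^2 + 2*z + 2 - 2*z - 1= -18*b^2 + 4*b*z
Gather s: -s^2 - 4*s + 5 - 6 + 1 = -s^2 - 4*s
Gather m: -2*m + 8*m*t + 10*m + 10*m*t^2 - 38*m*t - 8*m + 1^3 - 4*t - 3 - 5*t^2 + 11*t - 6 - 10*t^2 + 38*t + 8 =m*(10*t^2 - 30*t) - 15*t^2 + 45*t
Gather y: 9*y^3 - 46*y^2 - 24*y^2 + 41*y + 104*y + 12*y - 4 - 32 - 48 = 9*y^3 - 70*y^2 + 157*y - 84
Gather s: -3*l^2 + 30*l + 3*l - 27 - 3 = -3*l^2 + 33*l - 30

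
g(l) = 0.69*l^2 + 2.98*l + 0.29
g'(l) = 1.38*l + 2.98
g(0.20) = 0.91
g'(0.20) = 3.26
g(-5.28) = 3.79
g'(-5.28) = -4.31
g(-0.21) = -0.31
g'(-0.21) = 2.69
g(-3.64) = -1.41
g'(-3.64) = -2.04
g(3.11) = 16.23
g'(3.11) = 7.27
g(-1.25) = -2.36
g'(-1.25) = 1.26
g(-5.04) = 2.80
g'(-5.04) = -3.98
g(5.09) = 33.33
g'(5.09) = 10.00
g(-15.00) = 110.84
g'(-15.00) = -17.72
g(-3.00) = -2.44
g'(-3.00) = -1.16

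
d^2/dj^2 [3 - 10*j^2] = -20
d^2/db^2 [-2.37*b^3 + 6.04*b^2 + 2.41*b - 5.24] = 12.08 - 14.22*b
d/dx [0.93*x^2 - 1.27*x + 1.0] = 1.86*x - 1.27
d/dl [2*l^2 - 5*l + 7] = 4*l - 5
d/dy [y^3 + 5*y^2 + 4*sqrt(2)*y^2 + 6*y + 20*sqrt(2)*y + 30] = 3*y^2 + 10*y + 8*sqrt(2)*y + 6 + 20*sqrt(2)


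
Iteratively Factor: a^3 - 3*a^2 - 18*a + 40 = (a - 2)*(a^2 - a - 20) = (a - 2)*(a + 4)*(a - 5)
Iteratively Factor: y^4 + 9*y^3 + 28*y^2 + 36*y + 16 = (y + 2)*(y^3 + 7*y^2 + 14*y + 8) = (y + 2)*(y + 4)*(y^2 + 3*y + 2) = (y + 2)^2*(y + 4)*(y + 1)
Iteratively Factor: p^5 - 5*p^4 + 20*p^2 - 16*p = (p + 2)*(p^4 - 7*p^3 + 14*p^2 - 8*p) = (p - 4)*(p + 2)*(p^3 - 3*p^2 + 2*p) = (p - 4)*(p - 1)*(p + 2)*(p^2 - 2*p) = (p - 4)*(p - 2)*(p - 1)*(p + 2)*(p)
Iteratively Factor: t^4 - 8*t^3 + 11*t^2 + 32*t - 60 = (t + 2)*(t^3 - 10*t^2 + 31*t - 30) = (t - 3)*(t + 2)*(t^2 - 7*t + 10) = (t - 5)*(t - 3)*(t + 2)*(t - 2)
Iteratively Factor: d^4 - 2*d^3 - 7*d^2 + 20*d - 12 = (d - 2)*(d^3 - 7*d + 6) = (d - 2)*(d - 1)*(d^2 + d - 6) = (d - 2)^2*(d - 1)*(d + 3)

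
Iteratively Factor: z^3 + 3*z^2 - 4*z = (z - 1)*(z^2 + 4*z) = (z - 1)*(z + 4)*(z)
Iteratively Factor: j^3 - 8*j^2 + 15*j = (j - 5)*(j^2 - 3*j) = j*(j - 5)*(j - 3)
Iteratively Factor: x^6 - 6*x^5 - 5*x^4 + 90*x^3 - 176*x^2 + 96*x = (x - 2)*(x^5 - 4*x^4 - 13*x^3 + 64*x^2 - 48*x) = (x - 3)*(x - 2)*(x^4 - x^3 - 16*x^2 + 16*x) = x*(x - 3)*(x - 2)*(x^3 - x^2 - 16*x + 16) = x*(x - 3)*(x - 2)*(x - 1)*(x^2 - 16) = x*(x - 3)*(x - 2)*(x - 1)*(x + 4)*(x - 4)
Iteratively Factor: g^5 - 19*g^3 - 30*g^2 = (g + 2)*(g^4 - 2*g^3 - 15*g^2) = (g + 2)*(g + 3)*(g^3 - 5*g^2) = g*(g + 2)*(g + 3)*(g^2 - 5*g) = g^2*(g + 2)*(g + 3)*(g - 5)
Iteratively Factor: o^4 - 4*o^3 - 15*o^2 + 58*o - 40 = (o - 1)*(o^3 - 3*o^2 - 18*o + 40) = (o - 2)*(o - 1)*(o^2 - o - 20) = (o - 2)*(o - 1)*(o + 4)*(o - 5)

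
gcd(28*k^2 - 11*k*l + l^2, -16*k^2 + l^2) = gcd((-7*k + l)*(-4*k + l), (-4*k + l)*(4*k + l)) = 4*k - l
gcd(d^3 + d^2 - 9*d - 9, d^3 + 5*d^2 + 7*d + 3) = d^2 + 4*d + 3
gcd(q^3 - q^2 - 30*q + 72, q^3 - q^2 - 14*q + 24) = q - 3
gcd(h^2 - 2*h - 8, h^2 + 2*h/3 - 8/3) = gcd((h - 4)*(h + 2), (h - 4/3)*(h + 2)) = h + 2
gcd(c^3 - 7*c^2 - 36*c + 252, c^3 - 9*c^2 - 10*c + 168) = c^2 - 13*c + 42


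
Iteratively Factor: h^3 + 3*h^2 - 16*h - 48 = (h - 4)*(h^2 + 7*h + 12) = (h - 4)*(h + 4)*(h + 3)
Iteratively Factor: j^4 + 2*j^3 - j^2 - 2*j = (j)*(j^3 + 2*j^2 - j - 2) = j*(j + 2)*(j^2 - 1) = j*(j + 1)*(j + 2)*(j - 1)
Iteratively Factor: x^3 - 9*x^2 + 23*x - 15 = (x - 5)*(x^2 - 4*x + 3) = (x - 5)*(x - 3)*(x - 1)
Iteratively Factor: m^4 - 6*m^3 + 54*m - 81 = (m - 3)*(m^3 - 3*m^2 - 9*m + 27) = (m - 3)*(m + 3)*(m^2 - 6*m + 9) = (m - 3)^2*(m + 3)*(m - 3)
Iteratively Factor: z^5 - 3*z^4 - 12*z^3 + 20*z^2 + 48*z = (z - 4)*(z^4 + z^3 - 8*z^2 - 12*z) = (z - 4)*(z + 2)*(z^3 - z^2 - 6*z) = z*(z - 4)*(z + 2)*(z^2 - z - 6) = z*(z - 4)*(z - 3)*(z + 2)*(z + 2)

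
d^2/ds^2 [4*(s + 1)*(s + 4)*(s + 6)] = 24*s + 88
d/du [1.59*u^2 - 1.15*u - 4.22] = 3.18*u - 1.15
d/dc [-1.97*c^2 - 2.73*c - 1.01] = -3.94*c - 2.73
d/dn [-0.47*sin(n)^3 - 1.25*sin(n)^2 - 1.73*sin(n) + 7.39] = (-2.5*sin(n) + 0.705*cos(2*n) - 2.435)*cos(n)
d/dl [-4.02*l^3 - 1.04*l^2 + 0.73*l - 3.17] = -12.06*l^2 - 2.08*l + 0.73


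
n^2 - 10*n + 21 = (n - 7)*(n - 3)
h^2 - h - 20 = (h - 5)*(h + 4)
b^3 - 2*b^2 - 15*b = b*(b - 5)*(b + 3)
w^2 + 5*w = w*(w + 5)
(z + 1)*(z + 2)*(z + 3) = z^3 + 6*z^2 + 11*z + 6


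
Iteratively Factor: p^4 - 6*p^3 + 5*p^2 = (p - 5)*(p^3 - p^2) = (p - 5)*(p - 1)*(p^2) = p*(p - 5)*(p - 1)*(p)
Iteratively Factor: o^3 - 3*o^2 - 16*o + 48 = (o - 4)*(o^2 + o - 12) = (o - 4)*(o - 3)*(o + 4)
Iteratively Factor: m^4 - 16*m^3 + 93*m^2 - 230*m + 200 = (m - 2)*(m^3 - 14*m^2 + 65*m - 100) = (m - 5)*(m - 2)*(m^2 - 9*m + 20) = (m - 5)^2*(m - 2)*(m - 4)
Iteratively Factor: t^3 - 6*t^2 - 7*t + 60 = (t + 3)*(t^2 - 9*t + 20) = (t - 4)*(t + 3)*(t - 5)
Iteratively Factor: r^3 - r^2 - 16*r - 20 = (r + 2)*(r^2 - 3*r - 10) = (r + 2)^2*(r - 5)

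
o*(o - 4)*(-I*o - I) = -I*o^3 + 3*I*o^2 + 4*I*o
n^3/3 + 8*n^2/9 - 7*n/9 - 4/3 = (n/3 + 1)*(n - 4/3)*(n + 1)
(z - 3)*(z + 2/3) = z^2 - 7*z/3 - 2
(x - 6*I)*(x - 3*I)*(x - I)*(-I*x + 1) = -I*x^4 - 9*x^3 + 17*I*x^2 - 9*x + 18*I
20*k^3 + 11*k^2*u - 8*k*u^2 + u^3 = (-5*k + u)*(-4*k + u)*(k + u)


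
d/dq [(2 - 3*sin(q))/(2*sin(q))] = -cos(q)/sin(q)^2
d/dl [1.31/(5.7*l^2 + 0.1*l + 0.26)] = (-14.934*l - 0.131)/(5.7*l^2 + 0.1*l + 0.26)^2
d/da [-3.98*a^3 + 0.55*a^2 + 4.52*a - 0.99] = -11.94*a^2 + 1.1*a + 4.52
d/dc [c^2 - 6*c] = 2*c - 6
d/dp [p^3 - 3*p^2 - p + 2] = 3*p^2 - 6*p - 1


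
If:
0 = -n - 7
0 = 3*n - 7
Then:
No Solution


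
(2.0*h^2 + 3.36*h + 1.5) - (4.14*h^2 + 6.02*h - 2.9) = -2.14*h^2 - 2.66*h + 4.4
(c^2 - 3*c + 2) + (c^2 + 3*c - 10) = 2*c^2 - 8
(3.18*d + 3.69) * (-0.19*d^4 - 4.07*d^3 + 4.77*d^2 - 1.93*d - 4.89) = -0.6042*d^5 - 13.6437*d^4 + 0.1503*d^3 + 11.4639*d^2 - 22.6719*d - 18.0441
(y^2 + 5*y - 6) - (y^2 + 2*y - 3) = 3*y - 3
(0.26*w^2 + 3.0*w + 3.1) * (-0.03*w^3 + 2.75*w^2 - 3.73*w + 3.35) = -0.0078*w^5 + 0.625*w^4 + 7.1872*w^3 - 1.794*w^2 - 1.513*w + 10.385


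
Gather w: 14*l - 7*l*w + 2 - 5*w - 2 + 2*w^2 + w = 14*l + 2*w^2 + w*(-7*l - 4)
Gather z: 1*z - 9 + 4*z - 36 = 5*z - 45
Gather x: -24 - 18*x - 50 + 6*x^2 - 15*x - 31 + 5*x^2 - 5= 11*x^2 - 33*x - 110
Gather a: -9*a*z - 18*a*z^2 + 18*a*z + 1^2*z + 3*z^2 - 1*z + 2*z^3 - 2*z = a*(-18*z^2 + 9*z) + 2*z^3 + 3*z^2 - 2*z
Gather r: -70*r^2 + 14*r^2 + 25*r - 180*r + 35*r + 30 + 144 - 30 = -56*r^2 - 120*r + 144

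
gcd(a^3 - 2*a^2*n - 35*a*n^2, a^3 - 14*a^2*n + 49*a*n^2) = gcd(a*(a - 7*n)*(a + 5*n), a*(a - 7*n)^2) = a^2 - 7*a*n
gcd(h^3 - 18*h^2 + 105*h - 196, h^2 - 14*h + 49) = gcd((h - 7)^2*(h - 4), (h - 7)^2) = h^2 - 14*h + 49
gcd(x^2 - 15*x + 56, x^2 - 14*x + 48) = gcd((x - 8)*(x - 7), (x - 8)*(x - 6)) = x - 8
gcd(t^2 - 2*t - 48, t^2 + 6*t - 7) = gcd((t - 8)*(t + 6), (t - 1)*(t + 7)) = 1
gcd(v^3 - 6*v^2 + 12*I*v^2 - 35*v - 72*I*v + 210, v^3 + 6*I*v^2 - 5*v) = v + 5*I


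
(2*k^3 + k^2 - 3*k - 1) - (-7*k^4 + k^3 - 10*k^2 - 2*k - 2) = 7*k^4 + k^3 + 11*k^2 - k + 1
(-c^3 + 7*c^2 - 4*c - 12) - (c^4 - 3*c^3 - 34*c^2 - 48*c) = -c^4 + 2*c^3 + 41*c^2 + 44*c - 12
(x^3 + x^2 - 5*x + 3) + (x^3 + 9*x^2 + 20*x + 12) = 2*x^3 + 10*x^2 + 15*x + 15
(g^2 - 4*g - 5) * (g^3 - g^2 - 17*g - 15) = g^5 - 5*g^4 - 18*g^3 + 58*g^2 + 145*g + 75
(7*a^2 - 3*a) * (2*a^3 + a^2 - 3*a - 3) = 14*a^5 + a^4 - 24*a^3 - 12*a^2 + 9*a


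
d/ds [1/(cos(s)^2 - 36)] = 2*sin(s)*cos(s)/(cos(s)^2 - 36)^2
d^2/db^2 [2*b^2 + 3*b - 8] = 4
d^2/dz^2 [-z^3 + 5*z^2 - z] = 10 - 6*z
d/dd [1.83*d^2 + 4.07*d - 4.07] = 3.66*d + 4.07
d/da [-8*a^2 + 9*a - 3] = 9 - 16*a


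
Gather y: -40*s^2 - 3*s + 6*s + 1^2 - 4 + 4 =-40*s^2 + 3*s + 1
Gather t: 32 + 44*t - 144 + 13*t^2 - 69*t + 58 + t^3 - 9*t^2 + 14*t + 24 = t^3 + 4*t^2 - 11*t - 30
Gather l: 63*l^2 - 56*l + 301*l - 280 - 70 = 63*l^2 + 245*l - 350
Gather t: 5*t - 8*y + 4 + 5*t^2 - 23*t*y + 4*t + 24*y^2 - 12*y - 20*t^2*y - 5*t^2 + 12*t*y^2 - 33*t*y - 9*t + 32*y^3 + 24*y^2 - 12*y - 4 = -20*t^2*y + t*(12*y^2 - 56*y) + 32*y^3 + 48*y^2 - 32*y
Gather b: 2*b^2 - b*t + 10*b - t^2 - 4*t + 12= 2*b^2 + b*(10 - t) - t^2 - 4*t + 12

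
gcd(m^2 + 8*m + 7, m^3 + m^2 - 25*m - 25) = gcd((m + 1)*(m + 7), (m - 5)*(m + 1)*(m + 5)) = m + 1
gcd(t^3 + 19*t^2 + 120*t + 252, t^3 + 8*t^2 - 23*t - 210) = t^2 + 13*t + 42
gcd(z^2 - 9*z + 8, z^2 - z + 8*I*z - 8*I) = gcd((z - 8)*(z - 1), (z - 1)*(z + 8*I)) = z - 1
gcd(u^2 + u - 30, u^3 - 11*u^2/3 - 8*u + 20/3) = u - 5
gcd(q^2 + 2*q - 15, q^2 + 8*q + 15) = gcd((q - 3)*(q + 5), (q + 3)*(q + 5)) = q + 5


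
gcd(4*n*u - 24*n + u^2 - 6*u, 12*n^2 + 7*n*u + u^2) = 4*n + u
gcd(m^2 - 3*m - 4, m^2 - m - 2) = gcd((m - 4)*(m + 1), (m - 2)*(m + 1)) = m + 1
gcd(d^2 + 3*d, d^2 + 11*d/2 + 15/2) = d + 3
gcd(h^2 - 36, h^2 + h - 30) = h + 6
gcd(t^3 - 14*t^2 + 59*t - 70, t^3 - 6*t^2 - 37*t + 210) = t^2 - 12*t + 35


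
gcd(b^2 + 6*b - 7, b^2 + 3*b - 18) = 1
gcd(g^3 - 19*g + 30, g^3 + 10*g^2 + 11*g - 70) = g^2 + 3*g - 10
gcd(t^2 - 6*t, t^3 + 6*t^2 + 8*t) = t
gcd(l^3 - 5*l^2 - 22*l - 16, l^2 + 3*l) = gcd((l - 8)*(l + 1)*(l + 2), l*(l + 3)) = 1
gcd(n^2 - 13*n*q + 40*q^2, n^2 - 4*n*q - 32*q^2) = -n + 8*q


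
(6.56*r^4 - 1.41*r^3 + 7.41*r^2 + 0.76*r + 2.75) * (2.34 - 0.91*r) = -5.9696*r^5 + 16.6335*r^4 - 10.0425*r^3 + 16.6478*r^2 - 0.7241*r + 6.435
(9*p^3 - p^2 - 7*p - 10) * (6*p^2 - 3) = 54*p^5 - 6*p^4 - 69*p^3 - 57*p^2 + 21*p + 30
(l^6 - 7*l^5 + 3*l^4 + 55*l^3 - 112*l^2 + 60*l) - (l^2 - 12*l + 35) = l^6 - 7*l^5 + 3*l^4 + 55*l^3 - 113*l^2 + 72*l - 35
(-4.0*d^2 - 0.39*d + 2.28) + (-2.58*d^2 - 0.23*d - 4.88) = -6.58*d^2 - 0.62*d - 2.6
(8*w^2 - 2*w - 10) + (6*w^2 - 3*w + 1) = 14*w^2 - 5*w - 9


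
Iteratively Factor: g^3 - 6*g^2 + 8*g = (g - 2)*(g^2 - 4*g) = (g - 4)*(g - 2)*(g)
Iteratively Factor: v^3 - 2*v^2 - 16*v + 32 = (v - 2)*(v^2 - 16) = (v - 2)*(v + 4)*(v - 4)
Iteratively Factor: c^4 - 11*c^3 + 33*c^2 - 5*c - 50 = (c - 5)*(c^3 - 6*c^2 + 3*c + 10) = (c - 5)^2*(c^2 - c - 2) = (c - 5)^2*(c - 2)*(c + 1)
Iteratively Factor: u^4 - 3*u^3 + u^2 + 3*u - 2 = (u - 1)*(u^3 - 2*u^2 - u + 2) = (u - 2)*(u - 1)*(u^2 - 1) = (u - 2)*(u - 1)*(u + 1)*(u - 1)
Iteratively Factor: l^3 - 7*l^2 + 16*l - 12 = (l - 3)*(l^2 - 4*l + 4) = (l - 3)*(l - 2)*(l - 2)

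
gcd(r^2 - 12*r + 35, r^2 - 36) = 1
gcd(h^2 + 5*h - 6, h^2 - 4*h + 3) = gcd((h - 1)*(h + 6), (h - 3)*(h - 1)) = h - 1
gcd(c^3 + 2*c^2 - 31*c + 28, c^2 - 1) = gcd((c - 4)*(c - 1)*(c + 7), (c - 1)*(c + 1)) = c - 1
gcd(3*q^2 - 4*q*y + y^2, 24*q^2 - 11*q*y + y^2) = -3*q + y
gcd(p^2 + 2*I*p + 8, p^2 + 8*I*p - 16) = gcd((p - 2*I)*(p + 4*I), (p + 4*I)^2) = p + 4*I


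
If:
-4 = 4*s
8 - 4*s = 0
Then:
No Solution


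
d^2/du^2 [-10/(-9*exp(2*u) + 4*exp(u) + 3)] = 40*((1 - 9*exp(u))*(-9*exp(2*u) + 4*exp(u) + 3) - 2*(9*exp(u) - 2)^2*exp(u))*exp(u)/(-9*exp(2*u) + 4*exp(u) + 3)^3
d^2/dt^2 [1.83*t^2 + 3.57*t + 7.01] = 3.66000000000000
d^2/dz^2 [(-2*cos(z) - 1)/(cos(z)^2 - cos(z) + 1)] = (-18*sin(z)^4*cos(z) - 6*sin(z)^4 + 5*sin(z)^2 - 23*cos(z)/4 + 3*cos(3*z)/4 + cos(5*z) + 5)/(sin(z)^2 + cos(z) - 2)^3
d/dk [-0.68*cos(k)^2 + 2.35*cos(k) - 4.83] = (1.36*cos(k) - 2.35)*sin(k)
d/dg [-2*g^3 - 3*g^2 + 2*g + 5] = -6*g^2 - 6*g + 2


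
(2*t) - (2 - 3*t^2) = 3*t^2 + 2*t - 2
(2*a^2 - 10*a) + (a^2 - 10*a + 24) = 3*a^2 - 20*a + 24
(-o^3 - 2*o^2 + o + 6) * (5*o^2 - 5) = -5*o^5 - 10*o^4 + 10*o^3 + 40*o^2 - 5*o - 30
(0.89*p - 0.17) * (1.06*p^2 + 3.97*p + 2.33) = 0.9434*p^3 + 3.3531*p^2 + 1.3988*p - 0.3961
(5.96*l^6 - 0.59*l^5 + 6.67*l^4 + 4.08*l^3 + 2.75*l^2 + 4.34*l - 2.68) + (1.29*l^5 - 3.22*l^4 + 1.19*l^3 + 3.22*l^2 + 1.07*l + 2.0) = 5.96*l^6 + 0.7*l^5 + 3.45*l^4 + 5.27*l^3 + 5.97*l^2 + 5.41*l - 0.68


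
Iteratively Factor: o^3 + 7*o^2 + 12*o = (o + 3)*(o^2 + 4*o) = o*(o + 3)*(o + 4)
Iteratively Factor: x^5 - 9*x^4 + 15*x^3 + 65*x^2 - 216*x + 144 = (x + 3)*(x^4 - 12*x^3 + 51*x^2 - 88*x + 48) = (x - 4)*(x + 3)*(x^3 - 8*x^2 + 19*x - 12) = (x - 4)*(x - 3)*(x + 3)*(x^2 - 5*x + 4) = (x - 4)^2*(x - 3)*(x + 3)*(x - 1)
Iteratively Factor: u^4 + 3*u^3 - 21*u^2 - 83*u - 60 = (u - 5)*(u^3 + 8*u^2 + 19*u + 12) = (u - 5)*(u + 3)*(u^2 + 5*u + 4) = (u - 5)*(u + 3)*(u + 4)*(u + 1)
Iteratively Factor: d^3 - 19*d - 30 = (d - 5)*(d^2 + 5*d + 6) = (d - 5)*(d + 2)*(d + 3)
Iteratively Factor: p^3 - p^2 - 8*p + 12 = (p - 2)*(p^2 + p - 6) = (p - 2)^2*(p + 3)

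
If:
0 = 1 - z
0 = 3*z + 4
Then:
No Solution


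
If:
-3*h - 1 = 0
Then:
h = -1/3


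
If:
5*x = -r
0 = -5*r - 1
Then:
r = -1/5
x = 1/25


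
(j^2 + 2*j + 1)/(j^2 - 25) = (j^2 + 2*j + 1)/(j^2 - 25)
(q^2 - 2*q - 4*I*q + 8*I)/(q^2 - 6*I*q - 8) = (q - 2)/(q - 2*I)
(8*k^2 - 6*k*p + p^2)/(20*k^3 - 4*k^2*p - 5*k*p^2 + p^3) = (-4*k + p)/(-10*k^2 - 3*k*p + p^2)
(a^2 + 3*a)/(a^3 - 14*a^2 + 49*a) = (a + 3)/(a^2 - 14*a + 49)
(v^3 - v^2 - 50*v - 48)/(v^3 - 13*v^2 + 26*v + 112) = (v^2 + 7*v + 6)/(v^2 - 5*v - 14)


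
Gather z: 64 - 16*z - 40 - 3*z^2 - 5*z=-3*z^2 - 21*z + 24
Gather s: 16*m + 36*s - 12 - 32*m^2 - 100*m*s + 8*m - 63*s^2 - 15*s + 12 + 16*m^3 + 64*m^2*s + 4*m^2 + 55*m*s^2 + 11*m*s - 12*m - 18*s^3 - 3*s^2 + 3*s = 16*m^3 - 28*m^2 + 12*m - 18*s^3 + s^2*(55*m - 66) + s*(64*m^2 - 89*m + 24)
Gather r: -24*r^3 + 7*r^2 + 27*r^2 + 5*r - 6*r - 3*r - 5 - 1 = -24*r^3 + 34*r^2 - 4*r - 6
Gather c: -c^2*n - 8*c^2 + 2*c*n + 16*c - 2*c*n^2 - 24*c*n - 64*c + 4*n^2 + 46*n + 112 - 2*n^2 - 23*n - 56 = c^2*(-n - 8) + c*(-2*n^2 - 22*n - 48) + 2*n^2 + 23*n + 56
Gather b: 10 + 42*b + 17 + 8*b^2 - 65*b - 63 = 8*b^2 - 23*b - 36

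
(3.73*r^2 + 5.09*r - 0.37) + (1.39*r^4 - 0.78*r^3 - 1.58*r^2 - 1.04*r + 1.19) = 1.39*r^4 - 0.78*r^3 + 2.15*r^2 + 4.05*r + 0.82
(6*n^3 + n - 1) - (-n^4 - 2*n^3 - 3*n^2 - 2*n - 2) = n^4 + 8*n^3 + 3*n^2 + 3*n + 1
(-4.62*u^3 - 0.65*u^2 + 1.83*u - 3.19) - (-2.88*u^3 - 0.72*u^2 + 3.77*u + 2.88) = -1.74*u^3 + 0.07*u^2 - 1.94*u - 6.07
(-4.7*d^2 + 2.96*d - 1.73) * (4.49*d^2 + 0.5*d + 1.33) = -21.103*d^4 + 10.9404*d^3 - 12.5387*d^2 + 3.0718*d - 2.3009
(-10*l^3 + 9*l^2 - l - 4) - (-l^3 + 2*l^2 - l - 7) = -9*l^3 + 7*l^2 + 3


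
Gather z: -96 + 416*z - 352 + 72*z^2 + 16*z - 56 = 72*z^2 + 432*z - 504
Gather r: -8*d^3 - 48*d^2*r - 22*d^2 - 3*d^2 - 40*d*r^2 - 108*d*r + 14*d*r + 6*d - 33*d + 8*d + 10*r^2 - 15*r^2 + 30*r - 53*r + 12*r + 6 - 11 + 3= -8*d^3 - 25*d^2 - 19*d + r^2*(-40*d - 5) + r*(-48*d^2 - 94*d - 11) - 2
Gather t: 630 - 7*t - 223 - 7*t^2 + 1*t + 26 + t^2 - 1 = -6*t^2 - 6*t + 432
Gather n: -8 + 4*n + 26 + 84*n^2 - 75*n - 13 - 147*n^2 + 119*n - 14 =-63*n^2 + 48*n - 9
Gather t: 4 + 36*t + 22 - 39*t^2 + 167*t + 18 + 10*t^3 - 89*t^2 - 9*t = 10*t^3 - 128*t^2 + 194*t + 44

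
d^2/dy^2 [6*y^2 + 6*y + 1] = 12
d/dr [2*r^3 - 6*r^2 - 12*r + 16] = 6*r^2 - 12*r - 12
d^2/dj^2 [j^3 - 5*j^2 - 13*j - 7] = 6*j - 10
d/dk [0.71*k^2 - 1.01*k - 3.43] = 1.42*k - 1.01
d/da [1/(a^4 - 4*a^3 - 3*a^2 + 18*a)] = 2*(3 - 2*a^2)/(a^2*(a^5 - 5*a^4 - 5*a^3 + 45*a^2 - 108))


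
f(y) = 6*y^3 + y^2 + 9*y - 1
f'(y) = 18*y^2 + 2*y + 9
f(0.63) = 6.57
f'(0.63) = 17.40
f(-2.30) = -89.41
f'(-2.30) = 99.62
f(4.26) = 519.34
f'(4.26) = 344.18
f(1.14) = 19.45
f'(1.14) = 34.67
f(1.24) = 23.14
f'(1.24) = 39.16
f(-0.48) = -5.75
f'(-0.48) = 12.19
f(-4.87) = -714.12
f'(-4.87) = 426.16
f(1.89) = 60.09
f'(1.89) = 77.08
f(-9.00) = -4375.00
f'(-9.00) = 1449.00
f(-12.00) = -10333.00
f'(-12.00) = 2577.00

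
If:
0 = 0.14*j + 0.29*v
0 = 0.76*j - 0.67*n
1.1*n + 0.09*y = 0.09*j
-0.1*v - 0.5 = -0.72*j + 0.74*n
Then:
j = -7.03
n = -7.97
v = 3.39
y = 90.43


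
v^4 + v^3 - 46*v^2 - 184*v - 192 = (v - 8)*(v + 2)*(v + 3)*(v + 4)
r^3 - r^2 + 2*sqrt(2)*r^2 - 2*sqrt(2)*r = r*(r - 1)*(r + 2*sqrt(2))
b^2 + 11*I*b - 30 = (b + 5*I)*(b + 6*I)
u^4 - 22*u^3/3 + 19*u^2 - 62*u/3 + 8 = (u - 3)*(u - 2)*(u - 4/3)*(u - 1)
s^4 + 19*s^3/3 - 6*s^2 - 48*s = s*(s - 8/3)*(s + 3)*(s + 6)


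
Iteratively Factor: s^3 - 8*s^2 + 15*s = (s)*(s^2 - 8*s + 15) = s*(s - 5)*(s - 3)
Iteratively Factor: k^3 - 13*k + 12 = (k - 3)*(k^2 + 3*k - 4) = (k - 3)*(k - 1)*(k + 4)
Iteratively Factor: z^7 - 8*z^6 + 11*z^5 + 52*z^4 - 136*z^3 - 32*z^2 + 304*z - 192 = (z - 4)*(z^6 - 4*z^5 - 5*z^4 + 32*z^3 - 8*z^2 - 64*z + 48) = (z - 4)*(z - 2)*(z^5 - 2*z^4 - 9*z^3 + 14*z^2 + 20*z - 24) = (z - 4)*(z - 2)*(z + 2)*(z^4 - 4*z^3 - z^2 + 16*z - 12) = (z - 4)*(z - 2)^2*(z + 2)*(z^3 - 2*z^2 - 5*z + 6) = (z - 4)*(z - 2)^2*(z - 1)*(z + 2)*(z^2 - z - 6) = (z - 4)*(z - 2)^2*(z - 1)*(z + 2)^2*(z - 3)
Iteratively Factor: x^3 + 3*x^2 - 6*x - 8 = (x + 1)*(x^2 + 2*x - 8) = (x - 2)*(x + 1)*(x + 4)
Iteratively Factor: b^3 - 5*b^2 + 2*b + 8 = (b + 1)*(b^2 - 6*b + 8) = (b - 4)*(b + 1)*(b - 2)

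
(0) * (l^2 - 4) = 0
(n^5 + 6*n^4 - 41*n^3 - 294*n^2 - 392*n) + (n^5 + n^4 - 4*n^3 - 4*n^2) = 2*n^5 + 7*n^4 - 45*n^3 - 298*n^2 - 392*n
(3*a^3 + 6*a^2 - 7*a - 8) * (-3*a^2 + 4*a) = -9*a^5 - 6*a^4 + 45*a^3 - 4*a^2 - 32*a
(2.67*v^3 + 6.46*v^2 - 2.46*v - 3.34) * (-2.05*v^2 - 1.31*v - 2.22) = -5.4735*v^5 - 16.7407*v^4 - 9.347*v^3 - 4.2716*v^2 + 9.8366*v + 7.4148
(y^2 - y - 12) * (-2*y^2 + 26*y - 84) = -2*y^4 + 28*y^3 - 86*y^2 - 228*y + 1008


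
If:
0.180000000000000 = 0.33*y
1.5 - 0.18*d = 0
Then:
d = 8.33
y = 0.55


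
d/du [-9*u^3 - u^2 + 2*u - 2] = -27*u^2 - 2*u + 2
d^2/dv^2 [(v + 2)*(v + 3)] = 2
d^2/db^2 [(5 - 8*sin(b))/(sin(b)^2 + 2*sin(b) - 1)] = 2*(4*sin(b)^5 - 18*sin(b)^4 + sin(b)^3 + 3*sin(b)^2 + 5*sin(b) + 9)/(2*sin(b) - cos(b)^2)^3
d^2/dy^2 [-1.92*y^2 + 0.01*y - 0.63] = -3.84000000000000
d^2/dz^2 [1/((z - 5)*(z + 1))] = 2*((z - 5)^2 + (z - 5)*(z + 1) + (z + 1)^2)/((z - 5)^3*(z + 1)^3)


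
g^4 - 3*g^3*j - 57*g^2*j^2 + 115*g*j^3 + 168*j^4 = (g - 8*j)*(g - 3*j)*(g + j)*(g + 7*j)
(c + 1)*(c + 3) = c^2 + 4*c + 3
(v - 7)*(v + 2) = v^2 - 5*v - 14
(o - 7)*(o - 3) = o^2 - 10*o + 21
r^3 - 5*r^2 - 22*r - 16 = (r - 8)*(r + 1)*(r + 2)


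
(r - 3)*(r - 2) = r^2 - 5*r + 6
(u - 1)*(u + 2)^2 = u^3 + 3*u^2 - 4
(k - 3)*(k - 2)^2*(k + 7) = k^4 - 33*k^2 + 100*k - 84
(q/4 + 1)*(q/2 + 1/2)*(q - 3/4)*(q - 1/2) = q^4/8 + 15*q^3/32 - 15*q^2/64 - 25*q/64 + 3/16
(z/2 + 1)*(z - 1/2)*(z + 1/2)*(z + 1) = z^4/2 + 3*z^3/2 + 7*z^2/8 - 3*z/8 - 1/4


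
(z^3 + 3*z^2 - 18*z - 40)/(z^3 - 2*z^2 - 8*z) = (z + 5)/z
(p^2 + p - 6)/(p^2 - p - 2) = (p + 3)/(p + 1)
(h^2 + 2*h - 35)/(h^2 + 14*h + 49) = (h - 5)/(h + 7)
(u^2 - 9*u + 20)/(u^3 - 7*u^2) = (u^2 - 9*u + 20)/(u^2*(u - 7))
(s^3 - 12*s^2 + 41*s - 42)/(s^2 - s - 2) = (s^2 - 10*s + 21)/(s + 1)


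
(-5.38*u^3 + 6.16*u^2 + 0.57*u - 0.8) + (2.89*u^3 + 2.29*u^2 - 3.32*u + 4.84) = -2.49*u^3 + 8.45*u^2 - 2.75*u + 4.04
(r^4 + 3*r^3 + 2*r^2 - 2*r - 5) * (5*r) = 5*r^5 + 15*r^4 + 10*r^3 - 10*r^2 - 25*r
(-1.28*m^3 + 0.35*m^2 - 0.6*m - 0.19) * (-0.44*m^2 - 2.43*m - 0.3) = 0.5632*m^5 + 2.9564*m^4 - 0.2025*m^3 + 1.4366*m^2 + 0.6417*m + 0.057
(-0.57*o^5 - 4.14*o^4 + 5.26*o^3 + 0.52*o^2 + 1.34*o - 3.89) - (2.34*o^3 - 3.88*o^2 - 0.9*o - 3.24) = -0.57*o^5 - 4.14*o^4 + 2.92*o^3 + 4.4*o^2 + 2.24*o - 0.65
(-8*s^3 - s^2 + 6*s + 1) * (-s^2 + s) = 8*s^5 - 7*s^4 - 7*s^3 + 5*s^2 + s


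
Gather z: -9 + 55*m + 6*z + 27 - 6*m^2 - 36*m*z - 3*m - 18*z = -6*m^2 + 52*m + z*(-36*m - 12) + 18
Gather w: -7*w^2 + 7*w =-7*w^2 + 7*w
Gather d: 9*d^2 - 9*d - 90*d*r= 9*d^2 + d*(-90*r - 9)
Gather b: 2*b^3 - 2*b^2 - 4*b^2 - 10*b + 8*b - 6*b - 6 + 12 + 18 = 2*b^3 - 6*b^2 - 8*b + 24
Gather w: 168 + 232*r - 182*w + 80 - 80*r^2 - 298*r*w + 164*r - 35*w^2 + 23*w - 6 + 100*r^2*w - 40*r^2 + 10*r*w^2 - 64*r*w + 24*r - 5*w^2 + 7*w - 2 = -120*r^2 + 420*r + w^2*(10*r - 40) + w*(100*r^2 - 362*r - 152) + 240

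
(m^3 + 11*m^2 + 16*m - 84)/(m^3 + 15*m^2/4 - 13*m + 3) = 4*(m + 7)/(4*m - 1)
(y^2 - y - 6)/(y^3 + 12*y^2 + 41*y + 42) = (y - 3)/(y^2 + 10*y + 21)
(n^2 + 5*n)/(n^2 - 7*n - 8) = n*(n + 5)/(n^2 - 7*n - 8)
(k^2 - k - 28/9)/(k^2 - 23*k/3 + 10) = (9*k^2 - 9*k - 28)/(3*(3*k^2 - 23*k + 30))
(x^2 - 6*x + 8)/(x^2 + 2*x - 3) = (x^2 - 6*x + 8)/(x^2 + 2*x - 3)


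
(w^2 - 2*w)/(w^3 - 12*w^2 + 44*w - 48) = w/(w^2 - 10*w + 24)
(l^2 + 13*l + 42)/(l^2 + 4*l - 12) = (l + 7)/(l - 2)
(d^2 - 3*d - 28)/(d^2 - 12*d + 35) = (d + 4)/(d - 5)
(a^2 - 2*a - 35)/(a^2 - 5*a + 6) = (a^2 - 2*a - 35)/(a^2 - 5*a + 6)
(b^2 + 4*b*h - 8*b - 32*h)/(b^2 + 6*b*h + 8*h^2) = (b - 8)/(b + 2*h)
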